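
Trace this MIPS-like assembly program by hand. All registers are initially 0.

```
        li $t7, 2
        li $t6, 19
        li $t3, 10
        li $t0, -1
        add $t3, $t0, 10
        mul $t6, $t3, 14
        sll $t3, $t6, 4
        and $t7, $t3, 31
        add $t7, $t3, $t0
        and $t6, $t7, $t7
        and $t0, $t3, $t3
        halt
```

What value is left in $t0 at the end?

2016

$t7=2
$t6=19
$t3=10
$t0=-1
$t3=(-1)+10=9
$t6=9*14=126
$t3=126<<4=2016
$t7=2016&31=0
$t7=2016+(-1)=2015
$t6=2015&2015=2015
$t0=2016&2016=2016
halt.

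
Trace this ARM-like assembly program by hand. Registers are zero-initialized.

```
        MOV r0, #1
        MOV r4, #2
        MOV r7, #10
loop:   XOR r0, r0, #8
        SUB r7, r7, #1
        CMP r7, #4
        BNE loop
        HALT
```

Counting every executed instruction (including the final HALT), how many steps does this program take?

r0=1
r4=2
r7=10
r0=1^8=9
r7=10-1=9
CMP r7, #4  (cmp 9,4)
BNE loop: taken
r0=9^8=1
r7=9-1=8
CMP r7, #4  (cmp 8,4)
BNE loop: taken
r0=1^8=9
r7=8-1=7
CMP r7, #4  (cmp 7,4)
BNE loop: taken
r0=9^8=1
r7=7-1=6
CMP r7, #4  (cmp 6,4)
BNE loop: taken
r0=1^8=9
r7=6-1=5
CMP r7, #4  (cmp 5,4)
BNE loop: taken
r0=9^8=1
r7=5-1=4
CMP r7, #4  (cmp 4,4)
BNE loop: not taken
halt.
Total executed instructions: 28.

28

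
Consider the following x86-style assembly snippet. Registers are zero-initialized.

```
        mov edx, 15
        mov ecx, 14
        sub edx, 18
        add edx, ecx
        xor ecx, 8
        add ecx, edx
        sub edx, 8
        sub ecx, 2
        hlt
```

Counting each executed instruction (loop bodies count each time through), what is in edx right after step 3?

mov edx, 15 → edx=15
mov ecx, 14 → ecx=14
sub edx, 18 → edx=15-18=-3
After step 3: edx = -3.

-3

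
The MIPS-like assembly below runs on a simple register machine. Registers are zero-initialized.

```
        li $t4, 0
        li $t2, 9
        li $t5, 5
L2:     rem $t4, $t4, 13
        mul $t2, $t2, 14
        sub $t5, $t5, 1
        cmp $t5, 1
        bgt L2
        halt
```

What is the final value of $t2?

345744

li $t4, 0 → $t4=0
li $t2, 9 → $t2=9
li $t5, 5 → $t5=5
rem $t4, $t4, 13 → $t4=0%13=0
mul $t2, $t2, 14 → $t2=9*14=126
sub $t5, $t5, 1 → $t5=5-1=4
cmp $t5, 1  (cmp 4,1)
bgt L2: taken
rem $t4, $t4, 13 → $t4=0%13=0
mul $t2, $t2, 14 → $t2=126*14=1764
sub $t5, $t5, 1 → $t5=4-1=3
cmp $t5, 1  (cmp 3,1)
bgt L2: taken
rem $t4, $t4, 13 → $t4=0%13=0
mul $t2, $t2, 14 → $t2=1764*14=24696
sub $t5, $t5, 1 → $t5=3-1=2
cmp $t5, 1  (cmp 2,1)
bgt L2: taken
rem $t4, $t4, 13 → $t4=0%13=0
mul $t2, $t2, 14 → $t2=24696*14=345744
sub $t5, $t5, 1 → $t5=2-1=1
cmp $t5, 1  (cmp 1,1)
bgt L2: not taken
halt.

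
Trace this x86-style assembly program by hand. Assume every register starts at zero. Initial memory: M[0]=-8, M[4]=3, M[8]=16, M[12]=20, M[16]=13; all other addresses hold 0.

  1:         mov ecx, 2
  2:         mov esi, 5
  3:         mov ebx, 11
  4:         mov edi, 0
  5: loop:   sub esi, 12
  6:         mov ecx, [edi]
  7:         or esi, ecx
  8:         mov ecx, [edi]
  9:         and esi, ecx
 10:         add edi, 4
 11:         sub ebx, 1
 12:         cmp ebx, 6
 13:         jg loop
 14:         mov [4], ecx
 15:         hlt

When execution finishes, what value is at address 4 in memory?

ecx=2
esi=5
ebx=11
edi=0
esi=5-12=-7
ecx=M[0]=-8
esi=(-7)|(-8)=-7
ecx=M[0]=-8
esi=(-7)&(-8)=-8
edi=0+4=4
ebx=11-1=10
cmp ebx, 6  (cmp 10,6)
jg loop: taken
esi=(-8)-12=-20
ecx=M[4]=3
esi=(-20)|3=-17
ecx=M[4]=3
esi=(-17)&3=3
edi=4+4=8
ebx=10-1=9
cmp ebx, 6  (cmp 9,6)
jg loop: taken
esi=3-12=-9
ecx=M[8]=16
esi=(-9)|16=-9
ecx=M[8]=16
esi=(-9)&16=16
edi=8+4=12
ebx=9-1=8
cmp ebx, 6  (cmp 8,6)
jg loop: taken
esi=16-12=4
ecx=M[12]=20
esi=4|20=20
ecx=M[12]=20
esi=20&20=20
edi=12+4=16
ebx=8-1=7
cmp ebx, 6  (cmp 7,6)
jg loop: taken
esi=20-12=8
ecx=M[16]=13
esi=8|13=13
ecx=M[16]=13
esi=13&13=13
edi=16+4=20
ebx=7-1=6
cmp ebx, 6  (cmp 6,6)
jg loop: not taken
mov [4], ecx → M[4]=13
halt.

13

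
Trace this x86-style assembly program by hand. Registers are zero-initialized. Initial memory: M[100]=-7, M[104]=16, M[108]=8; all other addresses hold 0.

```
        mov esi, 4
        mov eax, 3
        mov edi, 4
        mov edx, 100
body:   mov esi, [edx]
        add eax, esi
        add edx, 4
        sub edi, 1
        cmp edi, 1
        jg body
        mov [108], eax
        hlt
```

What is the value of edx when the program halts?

112

after mov esi, 4: esi=4
after mov eax, 3: eax=3
after mov edi, 4: edi=4
after mov edx, 100: edx=100
after mov esi, [edx]: esi=M[100]=-7
after add eax, esi: eax=3+(-7)=-4
after add edx, 4: edx=100+4=104
after sub edi, 1: edi=4-1=3
cmp edi, 1  (cmp 3,1)
jg body: taken
after mov esi, [edx]: esi=M[104]=16
after add eax, esi: eax=(-4)+16=12
after add edx, 4: edx=104+4=108
after sub edi, 1: edi=3-1=2
cmp edi, 1  (cmp 2,1)
jg body: taken
after mov esi, [edx]: esi=M[108]=8
after add eax, esi: eax=12+8=20
after add edx, 4: edx=108+4=112
after sub edi, 1: edi=2-1=1
cmp edi, 1  (cmp 1,1)
jg body: not taken
mov [108], eax → M[108]=20
halt.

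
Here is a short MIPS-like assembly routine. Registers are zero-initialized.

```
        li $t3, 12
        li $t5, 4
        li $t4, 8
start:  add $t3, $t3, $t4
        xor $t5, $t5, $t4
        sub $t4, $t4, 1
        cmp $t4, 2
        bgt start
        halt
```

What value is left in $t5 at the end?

after li $t3, 12: $t3=12
after li $t5, 4: $t5=4
after li $t4, 8: $t4=8
after add $t3, $t3, $t4: $t3=12+8=20
after xor $t5, $t5, $t4: $t5=4^8=12
after sub $t4, $t4, 1: $t4=8-1=7
cmp $t4, 2  (cmp 7,2)
bgt start: taken
after add $t3, $t3, $t4: $t3=20+7=27
after xor $t5, $t5, $t4: $t5=12^7=11
after sub $t4, $t4, 1: $t4=7-1=6
cmp $t4, 2  (cmp 6,2)
bgt start: taken
after add $t3, $t3, $t4: $t3=27+6=33
after xor $t5, $t5, $t4: $t5=11^6=13
after sub $t4, $t4, 1: $t4=6-1=5
cmp $t4, 2  (cmp 5,2)
bgt start: taken
after add $t3, $t3, $t4: $t3=33+5=38
after xor $t5, $t5, $t4: $t5=13^5=8
after sub $t4, $t4, 1: $t4=5-1=4
cmp $t4, 2  (cmp 4,2)
bgt start: taken
after add $t3, $t3, $t4: $t3=38+4=42
after xor $t5, $t5, $t4: $t5=8^4=12
after sub $t4, $t4, 1: $t4=4-1=3
cmp $t4, 2  (cmp 3,2)
bgt start: taken
after add $t3, $t3, $t4: $t3=42+3=45
after xor $t5, $t5, $t4: $t5=12^3=15
after sub $t4, $t4, 1: $t4=3-1=2
cmp $t4, 2  (cmp 2,2)
bgt start: not taken
halt.

15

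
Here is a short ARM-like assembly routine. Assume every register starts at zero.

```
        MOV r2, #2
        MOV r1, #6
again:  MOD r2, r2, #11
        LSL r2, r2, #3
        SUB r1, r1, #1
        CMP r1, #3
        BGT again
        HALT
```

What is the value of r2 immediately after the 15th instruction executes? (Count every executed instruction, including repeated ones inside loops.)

r2=2
r1=6
r2=2%11=2
r2=2<<3=16
r1=6-1=5
CMP r1, #3  (cmp 5,3)
BGT again: taken
r2=16%11=5
r2=5<<3=40
r1=5-1=4
CMP r1, #3  (cmp 4,3)
BGT again: taken
r2=40%11=7
r2=7<<3=56
r1=4-1=3
After step 15: r2 = 56.

56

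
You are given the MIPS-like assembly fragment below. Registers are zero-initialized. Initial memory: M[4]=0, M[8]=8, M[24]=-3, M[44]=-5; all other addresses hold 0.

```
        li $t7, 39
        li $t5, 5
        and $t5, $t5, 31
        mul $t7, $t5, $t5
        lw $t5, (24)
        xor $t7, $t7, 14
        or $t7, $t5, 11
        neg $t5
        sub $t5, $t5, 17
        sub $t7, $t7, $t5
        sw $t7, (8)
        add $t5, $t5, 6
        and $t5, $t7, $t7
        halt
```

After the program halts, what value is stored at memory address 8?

13

li $t7, 39 → $t7=39
li $t5, 5 → $t5=5
and $t5, $t5, 31 → $t5=5&31=5
mul $t7, $t5, $t5 → $t7=5*5=25
lw $t5, (24) → $t5=M[24]=-3
xor $t7, $t7, 14 → $t7=25^14=23
or $t7, $t5, 11 → $t7=(-3)|11=-1
neg $t5 → $t5=-(-3)=3
sub $t5, $t5, 17 → $t5=3-17=-14
sub $t7, $t7, $t5 → $t7=(-1)-(-14)=13
sw $t7, (8) → M[8]=13
add $t5, $t5, 6 → $t5=(-14)+6=-8
and $t5, $t7, $t7 → $t5=13&13=13
halt.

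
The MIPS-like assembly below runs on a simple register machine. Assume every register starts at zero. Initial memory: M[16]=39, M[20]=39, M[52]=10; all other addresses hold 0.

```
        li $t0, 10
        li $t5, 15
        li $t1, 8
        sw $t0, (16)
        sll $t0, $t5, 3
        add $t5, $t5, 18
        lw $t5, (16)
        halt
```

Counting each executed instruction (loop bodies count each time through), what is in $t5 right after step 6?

33

li $t0, 10 → $t0=10
li $t5, 15 → $t5=15
li $t1, 8 → $t1=8
sw $t0, (16) → M[16]=10
sll $t0, $t5, 3 → $t0=15<<3=120
add $t5, $t5, 18 → $t5=15+18=33
After step 6: $t5 = 33.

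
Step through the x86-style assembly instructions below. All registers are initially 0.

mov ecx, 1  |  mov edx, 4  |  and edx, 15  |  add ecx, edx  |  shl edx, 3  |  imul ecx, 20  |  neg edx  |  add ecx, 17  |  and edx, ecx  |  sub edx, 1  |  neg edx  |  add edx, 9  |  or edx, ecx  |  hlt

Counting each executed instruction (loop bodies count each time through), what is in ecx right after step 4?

5

ecx=1
edx=4
edx=4&15=4
ecx=1+4=5
After step 4: ecx = 5.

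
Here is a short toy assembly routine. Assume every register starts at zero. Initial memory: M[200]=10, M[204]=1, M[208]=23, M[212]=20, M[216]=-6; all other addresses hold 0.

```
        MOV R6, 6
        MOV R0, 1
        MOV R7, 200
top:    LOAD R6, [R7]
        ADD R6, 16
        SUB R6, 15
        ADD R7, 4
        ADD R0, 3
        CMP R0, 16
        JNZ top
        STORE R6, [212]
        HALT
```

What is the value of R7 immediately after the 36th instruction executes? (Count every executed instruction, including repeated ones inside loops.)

after MOV R6, 6: R6=6
after MOV R0, 1: R0=1
after MOV R7, 200: R7=200
after LOAD R6, [R7]: R6=M[200]=10
after ADD R6, 16: R6=10+16=26
after SUB R6, 15: R6=26-15=11
after ADD R7, 4: R7=200+4=204
after ADD R0, 3: R0=1+3=4
CMP R0, 16  (cmp 4,16)
JNZ top: taken
after LOAD R6, [R7]: R6=M[204]=1
after ADD R6, 16: R6=1+16=17
after SUB R6, 15: R6=17-15=2
after ADD R7, 4: R7=204+4=208
after ADD R0, 3: R0=4+3=7
CMP R0, 16  (cmp 7,16)
JNZ top: taken
after LOAD R6, [R7]: R6=M[208]=23
after ADD R6, 16: R6=23+16=39
after SUB R6, 15: R6=39-15=24
after ADD R7, 4: R7=208+4=212
after ADD R0, 3: R0=7+3=10
CMP R0, 16  (cmp 10,16)
JNZ top: taken
after LOAD R6, [R7]: R6=M[212]=20
after ADD R6, 16: R6=20+16=36
after SUB R6, 15: R6=36-15=21
after ADD R7, 4: R7=212+4=216
after ADD R0, 3: R0=10+3=13
CMP R0, 16  (cmp 13,16)
JNZ top: taken
after LOAD R6, [R7]: R6=M[216]=-6
after ADD R6, 16: R6=(-6)+16=10
after SUB R6, 15: R6=10-15=-5
after ADD R7, 4: R7=216+4=220
after ADD R0, 3: R0=13+3=16
After step 36: R7 = 220.

220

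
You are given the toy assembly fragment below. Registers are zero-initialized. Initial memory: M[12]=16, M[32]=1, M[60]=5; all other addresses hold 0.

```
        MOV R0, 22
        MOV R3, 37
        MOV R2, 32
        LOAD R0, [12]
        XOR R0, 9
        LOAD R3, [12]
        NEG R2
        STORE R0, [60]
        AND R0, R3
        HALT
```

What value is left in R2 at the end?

MOV R0, 22 → R0=22
MOV R3, 37 → R3=37
MOV R2, 32 → R2=32
LOAD R0, [12] → R0=M[12]=16
XOR R0, 9 → R0=16^9=25
LOAD R3, [12] → R3=M[12]=16
NEG R2 → R2=-(32)=-32
STORE R0, [60] → M[60]=25
AND R0, R3 → R0=25&16=16
halt.

-32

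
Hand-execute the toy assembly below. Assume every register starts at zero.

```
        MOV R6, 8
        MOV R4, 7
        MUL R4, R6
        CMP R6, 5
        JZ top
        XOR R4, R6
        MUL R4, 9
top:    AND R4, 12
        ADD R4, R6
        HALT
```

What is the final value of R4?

R6=8
R4=7
R4=7*8=56
CMP R6, 5  (cmp 8,5)
JZ top: not taken
R4=56^8=48
R4=48*9=432
R4=432&12=0
R4=0+8=8
halt.

8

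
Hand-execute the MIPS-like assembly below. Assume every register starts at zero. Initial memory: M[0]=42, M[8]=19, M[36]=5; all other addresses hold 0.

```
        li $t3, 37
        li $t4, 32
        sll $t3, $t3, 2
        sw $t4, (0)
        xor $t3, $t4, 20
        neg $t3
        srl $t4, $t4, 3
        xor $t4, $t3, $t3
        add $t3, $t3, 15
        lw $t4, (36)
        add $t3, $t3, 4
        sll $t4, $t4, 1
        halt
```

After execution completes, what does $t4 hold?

after li $t3, 37: $t3=37
after li $t4, 32: $t4=32
after sll $t3, $t3, 2: $t3=37<<2=148
sw $t4, (0) → M[0]=32
after xor $t3, $t4, 20: $t3=32^20=52
after neg $t3: $t3=-(52)=-52
after srl $t4, $t4, 3: $t4=32>>3=4
after xor $t4, $t3, $t3: $t4=(-52)^(-52)=0
after add $t3, $t3, 15: $t3=(-52)+15=-37
after lw $t4, (36): $t4=M[36]=5
after add $t3, $t3, 4: $t3=(-37)+4=-33
after sll $t4, $t4, 1: $t4=5<<1=10
halt.

10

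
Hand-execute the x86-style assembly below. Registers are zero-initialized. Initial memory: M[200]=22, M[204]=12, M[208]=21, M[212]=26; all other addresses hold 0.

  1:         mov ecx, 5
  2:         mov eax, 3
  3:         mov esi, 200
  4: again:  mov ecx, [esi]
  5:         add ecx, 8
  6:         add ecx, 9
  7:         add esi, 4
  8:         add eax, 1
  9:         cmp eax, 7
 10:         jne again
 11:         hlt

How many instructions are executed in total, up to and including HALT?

mov ecx, 5 → ecx=5
mov eax, 3 → eax=3
mov esi, 200 → esi=200
mov ecx, [esi] → ecx=M[200]=22
add ecx, 8 → ecx=22+8=30
add ecx, 9 → ecx=30+9=39
add esi, 4 → esi=200+4=204
add eax, 1 → eax=3+1=4
cmp eax, 7  (cmp 4,7)
jne again: taken
mov ecx, [esi] → ecx=M[204]=12
add ecx, 8 → ecx=12+8=20
add ecx, 9 → ecx=20+9=29
add esi, 4 → esi=204+4=208
add eax, 1 → eax=4+1=5
cmp eax, 7  (cmp 5,7)
jne again: taken
mov ecx, [esi] → ecx=M[208]=21
add ecx, 8 → ecx=21+8=29
add ecx, 9 → ecx=29+9=38
add esi, 4 → esi=208+4=212
add eax, 1 → eax=5+1=6
cmp eax, 7  (cmp 6,7)
jne again: taken
mov ecx, [esi] → ecx=M[212]=26
add ecx, 8 → ecx=26+8=34
add ecx, 9 → ecx=34+9=43
add esi, 4 → esi=212+4=216
add eax, 1 → eax=6+1=7
cmp eax, 7  (cmp 7,7)
jne again: not taken
halt.
Total executed instructions: 32.

32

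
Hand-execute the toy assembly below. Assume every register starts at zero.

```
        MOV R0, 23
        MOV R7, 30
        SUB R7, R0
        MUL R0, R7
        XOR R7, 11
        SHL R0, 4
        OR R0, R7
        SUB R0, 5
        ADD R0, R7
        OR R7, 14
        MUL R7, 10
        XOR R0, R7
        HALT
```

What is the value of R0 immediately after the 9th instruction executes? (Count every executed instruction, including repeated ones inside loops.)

2595

after MOV R0, 23: R0=23
after MOV R7, 30: R7=30
after SUB R7, R0: R7=30-23=7
after MUL R0, R7: R0=23*7=161
after XOR R7, 11: R7=7^11=12
after SHL R0, 4: R0=161<<4=2576
after OR R0, R7: R0=2576|12=2588
after SUB R0, 5: R0=2588-5=2583
after ADD R0, R7: R0=2583+12=2595
After step 9: R0 = 2595.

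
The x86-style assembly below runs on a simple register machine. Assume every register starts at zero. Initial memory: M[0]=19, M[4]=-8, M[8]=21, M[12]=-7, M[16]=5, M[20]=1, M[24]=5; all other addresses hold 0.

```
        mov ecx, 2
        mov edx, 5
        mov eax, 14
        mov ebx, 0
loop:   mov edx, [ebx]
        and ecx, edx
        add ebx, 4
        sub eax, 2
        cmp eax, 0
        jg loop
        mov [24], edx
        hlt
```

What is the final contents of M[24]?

ecx=2
edx=5
eax=14
ebx=0
edx=M[0]=19
ecx=2&19=2
ebx=0+4=4
eax=14-2=12
cmp eax, 0  (cmp 12,0)
jg loop: taken
edx=M[4]=-8
ecx=2&(-8)=0
ebx=4+4=8
eax=12-2=10
cmp eax, 0  (cmp 10,0)
jg loop: taken
edx=M[8]=21
ecx=0&21=0
ebx=8+4=12
eax=10-2=8
cmp eax, 0  (cmp 8,0)
jg loop: taken
edx=M[12]=-7
ecx=0&(-7)=0
ebx=12+4=16
eax=8-2=6
cmp eax, 0  (cmp 6,0)
jg loop: taken
edx=M[16]=5
ecx=0&5=0
ebx=16+4=20
eax=6-2=4
cmp eax, 0  (cmp 4,0)
jg loop: taken
edx=M[20]=1
ecx=0&1=0
ebx=20+4=24
eax=4-2=2
cmp eax, 0  (cmp 2,0)
jg loop: taken
edx=M[24]=5
ecx=0&5=0
ebx=24+4=28
eax=2-2=0
cmp eax, 0  (cmp 0,0)
jg loop: not taken
mov [24], edx → M[24]=5
halt.

5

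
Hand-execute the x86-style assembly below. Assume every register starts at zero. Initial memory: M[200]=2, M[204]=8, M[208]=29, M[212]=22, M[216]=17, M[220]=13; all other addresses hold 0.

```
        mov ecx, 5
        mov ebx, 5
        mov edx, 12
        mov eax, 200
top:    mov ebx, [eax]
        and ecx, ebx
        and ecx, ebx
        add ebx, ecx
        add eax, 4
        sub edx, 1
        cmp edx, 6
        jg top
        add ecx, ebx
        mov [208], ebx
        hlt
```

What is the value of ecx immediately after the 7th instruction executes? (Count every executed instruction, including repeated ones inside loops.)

0

mov ecx, 5 → ecx=5
mov ebx, 5 → ebx=5
mov edx, 12 → edx=12
mov eax, 200 → eax=200
mov ebx, [eax] → ebx=M[200]=2
and ecx, ebx → ecx=5&2=0
and ecx, ebx → ecx=0&2=0
After step 7: ecx = 0.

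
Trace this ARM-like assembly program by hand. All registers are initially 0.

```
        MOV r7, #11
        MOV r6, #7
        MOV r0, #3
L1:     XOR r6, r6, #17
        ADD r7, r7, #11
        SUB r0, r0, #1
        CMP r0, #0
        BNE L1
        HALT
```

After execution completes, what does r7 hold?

44

MOV r7, #11 → r7=11
MOV r6, #7 → r6=7
MOV r0, #3 → r0=3
XOR r6, r6, #17 → r6=7^17=22
ADD r7, r7, #11 → r7=11+11=22
SUB r0, r0, #1 → r0=3-1=2
CMP r0, #0  (cmp 2,0)
BNE L1: taken
XOR r6, r6, #17 → r6=22^17=7
ADD r7, r7, #11 → r7=22+11=33
SUB r0, r0, #1 → r0=2-1=1
CMP r0, #0  (cmp 1,0)
BNE L1: taken
XOR r6, r6, #17 → r6=7^17=22
ADD r7, r7, #11 → r7=33+11=44
SUB r0, r0, #1 → r0=1-1=0
CMP r0, #0  (cmp 0,0)
BNE L1: not taken
halt.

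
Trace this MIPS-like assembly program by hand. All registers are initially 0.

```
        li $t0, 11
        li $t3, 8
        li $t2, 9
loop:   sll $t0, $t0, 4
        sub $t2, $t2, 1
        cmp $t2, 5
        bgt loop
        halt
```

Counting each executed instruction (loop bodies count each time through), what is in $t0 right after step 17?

720896

after li $t0, 11: $t0=11
after li $t3, 8: $t3=8
after li $t2, 9: $t2=9
after sll $t0, $t0, 4: $t0=11<<4=176
after sub $t2, $t2, 1: $t2=9-1=8
cmp $t2, 5  (cmp 8,5)
bgt loop: taken
after sll $t0, $t0, 4: $t0=176<<4=2816
after sub $t2, $t2, 1: $t2=8-1=7
cmp $t2, 5  (cmp 7,5)
bgt loop: taken
after sll $t0, $t0, 4: $t0=2816<<4=45056
after sub $t2, $t2, 1: $t2=7-1=6
cmp $t2, 5  (cmp 6,5)
bgt loop: taken
after sll $t0, $t0, 4: $t0=45056<<4=720896
after sub $t2, $t2, 1: $t2=6-1=5
After step 17: $t0 = 720896.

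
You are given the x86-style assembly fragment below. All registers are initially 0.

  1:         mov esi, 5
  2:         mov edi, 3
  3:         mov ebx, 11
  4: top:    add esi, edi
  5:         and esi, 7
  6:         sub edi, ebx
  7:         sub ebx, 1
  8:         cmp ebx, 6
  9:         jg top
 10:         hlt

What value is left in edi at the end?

esi=5
edi=3
ebx=11
esi=5+3=8
esi=8&7=0
edi=3-11=-8
ebx=11-1=10
cmp ebx, 6  (cmp 10,6)
jg top: taken
esi=0+(-8)=-8
esi=(-8)&7=0
edi=(-8)-10=-18
ebx=10-1=9
cmp ebx, 6  (cmp 9,6)
jg top: taken
esi=0+(-18)=-18
esi=(-18)&7=6
edi=(-18)-9=-27
ebx=9-1=8
cmp ebx, 6  (cmp 8,6)
jg top: taken
esi=6+(-27)=-21
esi=(-21)&7=3
edi=(-27)-8=-35
ebx=8-1=7
cmp ebx, 6  (cmp 7,6)
jg top: taken
esi=3+(-35)=-32
esi=(-32)&7=0
edi=(-35)-7=-42
ebx=7-1=6
cmp ebx, 6  (cmp 6,6)
jg top: not taken
halt.

-42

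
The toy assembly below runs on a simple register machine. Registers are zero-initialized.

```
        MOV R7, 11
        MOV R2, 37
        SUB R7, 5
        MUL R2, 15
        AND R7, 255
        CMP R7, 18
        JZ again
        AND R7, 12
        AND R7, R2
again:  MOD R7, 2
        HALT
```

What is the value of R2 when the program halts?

after MOV R7, 11: R7=11
after MOV R2, 37: R2=37
after SUB R7, 5: R7=11-5=6
after MUL R2, 15: R2=37*15=555
after AND R7, 255: R7=6&255=6
CMP R7, 18  (cmp 6,18)
JZ again: not taken
after AND R7, 12: R7=6&12=4
after AND R7, R2: R7=4&555=0
after MOD R7, 2: R7=0%2=0
halt.

555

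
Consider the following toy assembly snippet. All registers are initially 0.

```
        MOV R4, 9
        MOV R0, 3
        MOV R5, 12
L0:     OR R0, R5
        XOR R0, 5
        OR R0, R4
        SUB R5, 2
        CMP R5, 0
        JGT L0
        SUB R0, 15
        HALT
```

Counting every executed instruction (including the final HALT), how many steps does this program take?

41

R4=9
R0=3
R5=12
R0=3|12=15
R0=15^5=10
R0=10|9=11
R5=12-2=10
CMP R5, 0  (cmp 10,0)
JGT L0: taken
R0=11|10=11
R0=11^5=14
R0=14|9=15
R5=10-2=8
CMP R5, 0  (cmp 8,0)
JGT L0: taken
R0=15|8=15
R0=15^5=10
R0=10|9=11
R5=8-2=6
CMP R5, 0  (cmp 6,0)
JGT L0: taken
R0=11|6=15
R0=15^5=10
R0=10|9=11
R5=6-2=4
CMP R5, 0  (cmp 4,0)
JGT L0: taken
R0=11|4=15
R0=15^5=10
R0=10|9=11
R5=4-2=2
CMP R5, 0  (cmp 2,0)
JGT L0: taken
R0=11|2=11
R0=11^5=14
R0=14|9=15
R5=2-2=0
CMP R5, 0  (cmp 0,0)
JGT L0: not taken
R0=15-15=0
halt.
Total executed instructions: 41.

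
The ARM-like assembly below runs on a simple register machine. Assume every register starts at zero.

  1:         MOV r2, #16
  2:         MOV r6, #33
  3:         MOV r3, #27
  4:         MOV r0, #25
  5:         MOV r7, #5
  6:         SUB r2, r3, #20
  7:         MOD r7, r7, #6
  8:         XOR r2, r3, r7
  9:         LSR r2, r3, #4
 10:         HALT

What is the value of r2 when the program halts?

after MOV r2, #16: r2=16
after MOV r6, #33: r6=33
after MOV r3, #27: r3=27
after MOV r0, #25: r0=25
after MOV r7, #5: r7=5
after SUB r2, r3, #20: r2=27-20=7
after MOD r7, r7, #6: r7=5%6=5
after XOR r2, r3, r7: r2=27^5=30
after LSR r2, r3, #4: r2=27>>4=1
halt.

1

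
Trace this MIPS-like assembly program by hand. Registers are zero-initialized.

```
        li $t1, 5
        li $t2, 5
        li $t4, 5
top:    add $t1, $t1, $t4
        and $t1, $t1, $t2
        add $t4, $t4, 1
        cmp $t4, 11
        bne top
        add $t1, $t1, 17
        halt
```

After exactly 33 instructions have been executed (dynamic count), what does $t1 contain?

li $t1, 5 → $t1=5
li $t2, 5 → $t2=5
li $t4, 5 → $t4=5
add $t1, $t1, $t4 → $t1=5+5=10
and $t1, $t1, $t2 → $t1=10&5=0
add $t4, $t4, 1 → $t4=5+1=6
cmp $t4, 11  (cmp 6,11)
bne top: taken
add $t1, $t1, $t4 → $t1=0+6=6
and $t1, $t1, $t2 → $t1=6&5=4
add $t4, $t4, 1 → $t4=6+1=7
cmp $t4, 11  (cmp 7,11)
bne top: taken
add $t1, $t1, $t4 → $t1=4+7=11
and $t1, $t1, $t2 → $t1=11&5=1
add $t4, $t4, 1 → $t4=7+1=8
cmp $t4, 11  (cmp 8,11)
bne top: taken
add $t1, $t1, $t4 → $t1=1+8=9
and $t1, $t1, $t2 → $t1=9&5=1
add $t4, $t4, 1 → $t4=8+1=9
cmp $t4, 11  (cmp 9,11)
bne top: taken
add $t1, $t1, $t4 → $t1=1+9=10
and $t1, $t1, $t2 → $t1=10&5=0
add $t4, $t4, 1 → $t4=9+1=10
cmp $t4, 11  (cmp 10,11)
bne top: taken
add $t1, $t1, $t4 → $t1=0+10=10
and $t1, $t1, $t2 → $t1=10&5=0
add $t4, $t4, 1 → $t4=10+1=11
cmp $t4, 11  (cmp 11,11)
bne top: not taken
After step 33: $t1 = 0.

0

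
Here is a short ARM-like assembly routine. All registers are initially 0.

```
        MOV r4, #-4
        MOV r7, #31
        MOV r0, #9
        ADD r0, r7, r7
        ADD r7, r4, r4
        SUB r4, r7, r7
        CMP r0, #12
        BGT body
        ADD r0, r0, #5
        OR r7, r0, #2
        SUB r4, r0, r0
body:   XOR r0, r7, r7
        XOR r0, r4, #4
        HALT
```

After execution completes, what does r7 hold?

r4=-4
r7=31
r0=9
r0=31+31=62
r7=(-4)+(-4)=-8
r4=(-8)-(-8)=0
CMP r0, #12  (cmp 62,12)
BGT body: taken
r0=(-8)^(-8)=0
r0=0^4=4
halt.

-8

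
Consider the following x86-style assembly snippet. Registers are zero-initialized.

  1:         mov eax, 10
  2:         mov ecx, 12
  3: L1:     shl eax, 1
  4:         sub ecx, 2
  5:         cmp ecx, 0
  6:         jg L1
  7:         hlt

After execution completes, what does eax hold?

640

mov eax, 10 → eax=10
mov ecx, 12 → ecx=12
shl eax, 1 → eax=10<<1=20
sub ecx, 2 → ecx=12-2=10
cmp ecx, 0  (cmp 10,0)
jg L1: taken
shl eax, 1 → eax=20<<1=40
sub ecx, 2 → ecx=10-2=8
cmp ecx, 0  (cmp 8,0)
jg L1: taken
shl eax, 1 → eax=40<<1=80
sub ecx, 2 → ecx=8-2=6
cmp ecx, 0  (cmp 6,0)
jg L1: taken
shl eax, 1 → eax=80<<1=160
sub ecx, 2 → ecx=6-2=4
cmp ecx, 0  (cmp 4,0)
jg L1: taken
shl eax, 1 → eax=160<<1=320
sub ecx, 2 → ecx=4-2=2
cmp ecx, 0  (cmp 2,0)
jg L1: taken
shl eax, 1 → eax=320<<1=640
sub ecx, 2 → ecx=2-2=0
cmp ecx, 0  (cmp 0,0)
jg L1: not taken
halt.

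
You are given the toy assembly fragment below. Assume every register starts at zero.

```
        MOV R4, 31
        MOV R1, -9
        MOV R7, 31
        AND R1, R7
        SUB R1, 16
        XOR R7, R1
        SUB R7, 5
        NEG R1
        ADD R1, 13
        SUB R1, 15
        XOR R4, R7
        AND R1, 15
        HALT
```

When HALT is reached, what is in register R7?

after MOV R4, 31: R4=31
after MOV R1, -9: R1=-9
after MOV R7, 31: R7=31
after AND R1, R7: R1=(-9)&31=23
after SUB R1, 16: R1=23-16=7
after XOR R7, R1: R7=31^7=24
after SUB R7, 5: R7=24-5=19
after NEG R1: R1=-(7)=-7
after ADD R1, 13: R1=(-7)+13=6
after SUB R1, 15: R1=6-15=-9
after XOR R4, R7: R4=31^19=12
after AND R1, 15: R1=(-9)&15=7
halt.

19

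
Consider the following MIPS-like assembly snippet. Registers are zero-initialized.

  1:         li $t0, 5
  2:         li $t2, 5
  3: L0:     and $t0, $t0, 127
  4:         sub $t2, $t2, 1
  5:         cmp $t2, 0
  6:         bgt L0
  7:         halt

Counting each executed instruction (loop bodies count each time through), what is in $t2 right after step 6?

$t0=5
$t2=5
$t0=5&127=5
$t2=5-1=4
cmp $t2, 0  (cmp 4,0)
bgt L0: taken
After step 6: $t2 = 4.

4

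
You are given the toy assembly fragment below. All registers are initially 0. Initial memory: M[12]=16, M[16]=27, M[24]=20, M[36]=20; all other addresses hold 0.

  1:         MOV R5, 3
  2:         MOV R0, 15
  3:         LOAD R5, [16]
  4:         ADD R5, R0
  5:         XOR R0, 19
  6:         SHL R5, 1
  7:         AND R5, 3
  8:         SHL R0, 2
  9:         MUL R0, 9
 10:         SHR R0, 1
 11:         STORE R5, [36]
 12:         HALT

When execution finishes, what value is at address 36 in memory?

0

MOV R5, 3 → R5=3
MOV R0, 15 → R0=15
LOAD R5, [16] → R5=M[16]=27
ADD R5, R0 → R5=27+15=42
XOR R0, 19 → R0=15^19=28
SHL R5, 1 → R5=42<<1=84
AND R5, 3 → R5=84&3=0
SHL R0, 2 → R0=28<<2=112
MUL R0, 9 → R0=112*9=1008
SHR R0, 1 → R0=1008>>1=504
STORE R5, [36] → M[36]=0
halt.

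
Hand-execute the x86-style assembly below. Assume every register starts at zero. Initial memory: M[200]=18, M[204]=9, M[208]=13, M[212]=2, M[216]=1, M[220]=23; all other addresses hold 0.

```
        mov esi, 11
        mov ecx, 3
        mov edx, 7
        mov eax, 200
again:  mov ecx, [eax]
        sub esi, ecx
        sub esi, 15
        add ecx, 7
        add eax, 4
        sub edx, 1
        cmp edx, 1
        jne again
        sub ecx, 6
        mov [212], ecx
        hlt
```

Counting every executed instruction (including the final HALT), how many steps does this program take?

55

mov esi, 11 → esi=11
mov ecx, 3 → ecx=3
mov edx, 7 → edx=7
mov eax, 200 → eax=200
mov ecx, [eax] → ecx=M[200]=18
sub esi, ecx → esi=11-18=-7
sub esi, 15 → esi=(-7)-15=-22
add ecx, 7 → ecx=18+7=25
add eax, 4 → eax=200+4=204
sub edx, 1 → edx=7-1=6
cmp edx, 1  (cmp 6,1)
jne again: taken
mov ecx, [eax] → ecx=M[204]=9
sub esi, ecx → esi=(-22)-9=-31
sub esi, 15 → esi=(-31)-15=-46
add ecx, 7 → ecx=9+7=16
add eax, 4 → eax=204+4=208
sub edx, 1 → edx=6-1=5
cmp edx, 1  (cmp 5,1)
jne again: taken
mov ecx, [eax] → ecx=M[208]=13
sub esi, ecx → esi=(-46)-13=-59
sub esi, 15 → esi=(-59)-15=-74
add ecx, 7 → ecx=13+7=20
add eax, 4 → eax=208+4=212
sub edx, 1 → edx=5-1=4
cmp edx, 1  (cmp 4,1)
jne again: taken
mov ecx, [eax] → ecx=M[212]=2
sub esi, ecx → esi=(-74)-2=-76
sub esi, 15 → esi=(-76)-15=-91
add ecx, 7 → ecx=2+7=9
add eax, 4 → eax=212+4=216
sub edx, 1 → edx=4-1=3
cmp edx, 1  (cmp 3,1)
jne again: taken
mov ecx, [eax] → ecx=M[216]=1
sub esi, ecx → esi=(-91)-1=-92
sub esi, 15 → esi=(-92)-15=-107
add ecx, 7 → ecx=1+7=8
add eax, 4 → eax=216+4=220
sub edx, 1 → edx=3-1=2
cmp edx, 1  (cmp 2,1)
jne again: taken
mov ecx, [eax] → ecx=M[220]=23
sub esi, ecx → esi=(-107)-23=-130
sub esi, 15 → esi=(-130)-15=-145
add ecx, 7 → ecx=23+7=30
add eax, 4 → eax=220+4=224
sub edx, 1 → edx=2-1=1
cmp edx, 1  (cmp 1,1)
jne again: not taken
sub ecx, 6 → ecx=30-6=24
mov [212], ecx → M[212]=24
halt.
Total executed instructions: 55.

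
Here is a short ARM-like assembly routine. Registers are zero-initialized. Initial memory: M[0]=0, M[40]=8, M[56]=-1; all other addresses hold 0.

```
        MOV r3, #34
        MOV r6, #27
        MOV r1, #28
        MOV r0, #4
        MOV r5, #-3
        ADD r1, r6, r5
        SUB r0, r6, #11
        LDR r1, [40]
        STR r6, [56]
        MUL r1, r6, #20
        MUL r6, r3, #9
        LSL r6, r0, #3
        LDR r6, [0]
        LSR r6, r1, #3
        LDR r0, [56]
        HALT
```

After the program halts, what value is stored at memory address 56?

MOV r3, #34 → r3=34
MOV r6, #27 → r6=27
MOV r1, #28 → r1=28
MOV r0, #4 → r0=4
MOV r5, #-3 → r5=-3
ADD r1, r6, r5 → r1=27+(-3)=24
SUB r0, r6, #11 → r0=27-11=16
LDR r1, [40] → r1=M[40]=8
STR r6, [56] → M[56]=27
MUL r1, r6, #20 → r1=27*20=540
MUL r6, r3, #9 → r6=34*9=306
LSL r6, r0, #3 → r6=16<<3=128
LDR r6, [0] → r6=M[0]=0
LSR r6, r1, #3 → r6=540>>3=67
LDR r0, [56] → r0=M[56]=27
halt.

27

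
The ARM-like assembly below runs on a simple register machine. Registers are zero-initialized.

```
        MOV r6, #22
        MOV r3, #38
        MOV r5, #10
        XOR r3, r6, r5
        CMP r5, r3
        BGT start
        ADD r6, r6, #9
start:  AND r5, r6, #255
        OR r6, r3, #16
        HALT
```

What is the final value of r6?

28

MOV r6, #22 → r6=22
MOV r3, #38 → r3=38
MOV r5, #10 → r5=10
XOR r3, r6, r5 → r3=22^10=28
CMP r5, r3  (cmp 10,28)
BGT start: not taken
ADD r6, r6, #9 → r6=22+9=31
AND r5, r6, #255 → r5=31&255=31
OR r6, r3, #16 → r6=28|16=28
halt.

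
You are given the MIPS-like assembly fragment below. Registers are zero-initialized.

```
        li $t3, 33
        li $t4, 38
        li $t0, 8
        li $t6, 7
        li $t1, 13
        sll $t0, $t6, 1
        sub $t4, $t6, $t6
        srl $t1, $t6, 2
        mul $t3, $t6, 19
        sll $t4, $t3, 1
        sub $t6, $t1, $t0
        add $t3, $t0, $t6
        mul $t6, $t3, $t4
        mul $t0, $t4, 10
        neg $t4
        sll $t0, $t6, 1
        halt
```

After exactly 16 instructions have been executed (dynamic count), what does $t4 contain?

after li $t3, 33: $t3=33
after li $t4, 38: $t4=38
after li $t0, 8: $t0=8
after li $t6, 7: $t6=7
after li $t1, 13: $t1=13
after sll $t0, $t6, 1: $t0=7<<1=14
after sub $t4, $t6, $t6: $t4=7-7=0
after srl $t1, $t6, 2: $t1=7>>2=1
after mul $t3, $t6, 19: $t3=7*19=133
after sll $t4, $t3, 1: $t4=133<<1=266
after sub $t6, $t1, $t0: $t6=1-14=-13
after add $t3, $t0, $t6: $t3=14+(-13)=1
after mul $t6, $t3, $t4: $t6=1*266=266
after mul $t0, $t4, 10: $t0=266*10=2660
after neg $t4: $t4=-(266)=-266
after sll $t0, $t6, 1: $t0=266<<1=532
After step 16: $t4 = -266.

-266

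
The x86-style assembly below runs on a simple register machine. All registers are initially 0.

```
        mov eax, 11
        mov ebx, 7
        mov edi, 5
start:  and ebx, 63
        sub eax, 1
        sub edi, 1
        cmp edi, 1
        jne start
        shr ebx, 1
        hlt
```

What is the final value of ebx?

mov eax, 11 → eax=11
mov ebx, 7 → ebx=7
mov edi, 5 → edi=5
and ebx, 63 → ebx=7&63=7
sub eax, 1 → eax=11-1=10
sub edi, 1 → edi=5-1=4
cmp edi, 1  (cmp 4,1)
jne start: taken
and ebx, 63 → ebx=7&63=7
sub eax, 1 → eax=10-1=9
sub edi, 1 → edi=4-1=3
cmp edi, 1  (cmp 3,1)
jne start: taken
and ebx, 63 → ebx=7&63=7
sub eax, 1 → eax=9-1=8
sub edi, 1 → edi=3-1=2
cmp edi, 1  (cmp 2,1)
jne start: taken
and ebx, 63 → ebx=7&63=7
sub eax, 1 → eax=8-1=7
sub edi, 1 → edi=2-1=1
cmp edi, 1  (cmp 1,1)
jne start: not taken
shr ebx, 1 → ebx=7>>1=3
halt.

3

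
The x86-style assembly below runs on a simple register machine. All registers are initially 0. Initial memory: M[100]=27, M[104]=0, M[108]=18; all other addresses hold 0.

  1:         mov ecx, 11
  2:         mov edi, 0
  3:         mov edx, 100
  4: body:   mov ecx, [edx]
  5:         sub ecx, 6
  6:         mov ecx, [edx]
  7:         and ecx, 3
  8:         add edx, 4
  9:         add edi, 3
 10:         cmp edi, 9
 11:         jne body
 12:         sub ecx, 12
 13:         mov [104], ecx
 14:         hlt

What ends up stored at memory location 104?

after mov ecx, 11: ecx=11
after mov edi, 0: edi=0
after mov edx, 100: edx=100
after mov ecx, [edx]: ecx=M[100]=27
after sub ecx, 6: ecx=27-6=21
after mov ecx, [edx]: ecx=M[100]=27
after and ecx, 3: ecx=27&3=3
after add edx, 4: edx=100+4=104
after add edi, 3: edi=0+3=3
cmp edi, 9  (cmp 3,9)
jne body: taken
after mov ecx, [edx]: ecx=M[104]=0
after sub ecx, 6: ecx=0-6=-6
after mov ecx, [edx]: ecx=M[104]=0
after and ecx, 3: ecx=0&3=0
after add edx, 4: edx=104+4=108
after add edi, 3: edi=3+3=6
cmp edi, 9  (cmp 6,9)
jne body: taken
after mov ecx, [edx]: ecx=M[108]=18
after sub ecx, 6: ecx=18-6=12
after mov ecx, [edx]: ecx=M[108]=18
after and ecx, 3: ecx=18&3=2
after add edx, 4: edx=108+4=112
after add edi, 3: edi=6+3=9
cmp edi, 9  (cmp 9,9)
jne body: not taken
after sub ecx, 12: ecx=2-12=-10
mov [104], ecx → M[104]=-10
halt.

-10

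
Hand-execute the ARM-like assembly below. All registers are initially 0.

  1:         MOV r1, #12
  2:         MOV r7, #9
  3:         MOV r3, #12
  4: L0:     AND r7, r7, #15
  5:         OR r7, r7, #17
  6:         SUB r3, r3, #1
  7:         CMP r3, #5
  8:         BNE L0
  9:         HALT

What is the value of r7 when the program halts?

after MOV r1, #12: r1=12
after MOV r7, #9: r7=9
after MOV r3, #12: r3=12
after AND r7, r7, #15: r7=9&15=9
after OR r7, r7, #17: r7=9|17=25
after SUB r3, r3, #1: r3=12-1=11
CMP r3, #5  (cmp 11,5)
BNE L0: taken
after AND r7, r7, #15: r7=25&15=9
after OR r7, r7, #17: r7=9|17=25
after SUB r3, r3, #1: r3=11-1=10
CMP r3, #5  (cmp 10,5)
BNE L0: taken
after AND r7, r7, #15: r7=25&15=9
after OR r7, r7, #17: r7=9|17=25
after SUB r3, r3, #1: r3=10-1=9
CMP r3, #5  (cmp 9,5)
BNE L0: taken
after AND r7, r7, #15: r7=25&15=9
after OR r7, r7, #17: r7=9|17=25
after SUB r3, r3, #1: r3=9-1=8
CMP r3, #5  (cmp 8,5)
BNE L0: taken
after AND r7, r7, #15: r7=25&15=9
after OR r7, r7, #17: r7=9|17=25
after SUB r3, r3, #1: r3=8-1=7
CMP r3, #5  (cmp 7,5)
BNE L0: taken
after AND r7, r7, #15: r7=25&15=9
after OR r7, r7, #17: r7=9|17=25
after SUB r3, r3, #1: r3=7-1=6
CMP r3, #5  (cmp 6,5)
BNE L0: taken
after AND r7, r7, #15: r7=25&15=9
after OR r7, r7, #17: r7=9|17=25
after SUB r3, r3, #1: r3=6-1=5
CMP r3, #5  (cmp 5,5)
BNE L0: not taken
halt.

25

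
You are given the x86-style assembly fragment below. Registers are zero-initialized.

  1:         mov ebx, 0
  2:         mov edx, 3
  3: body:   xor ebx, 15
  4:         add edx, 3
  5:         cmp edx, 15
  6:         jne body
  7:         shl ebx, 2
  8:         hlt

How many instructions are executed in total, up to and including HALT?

20

ebx=0
edx=3
ebx=0^15=15
edx=3+3=6
cmp edx, 15  (cmp 6,15)
jne body: taken
ebx=15^15=0
edx=6+3=9
cmp edx, 15  (cmp 9,15)
jne body: taken
ebx=0^15=15
edx=9+3=12
cmp edx, 15  (cmp 12,15)
jne body: taken
ebx=15^15=0
edx=12+3=15
cmp edx, 15  (cmp 15,15)
jne body: not taken
ebx=0<<2=0
halt.
Total executed instructions: 20.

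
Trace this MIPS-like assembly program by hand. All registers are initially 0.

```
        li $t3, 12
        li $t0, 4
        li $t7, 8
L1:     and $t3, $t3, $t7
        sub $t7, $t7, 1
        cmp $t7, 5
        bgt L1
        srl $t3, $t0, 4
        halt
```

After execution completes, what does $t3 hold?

0

li $t3, 12 → $t3=12
li $t0, 4 → $t0=4
li $t7, 8 → $t7=8
and $t3, $t3, $t7 → $t3=12&8=8
sub $t7, $t7, 1 → $t7=8-1=7
cmp $t7, 5  (cmp 7,5)
bgt L1: taken
and $t3, $t3, $t7 → $t3=8&7=0
sub $t7, $t7, 1 → $t7=7-1=6
cmp $t7, 5  (cmp 6,5)
bgt L1: taken
and $t3, $t3, $t7 → $t3=0&6=0
sub $t7, $t7, 1 → $t7=6-1=5
cmp $t7, 5  (cmp 5,5)
bgt L1: not taken
srl $t3, $t0, 4 → $t3=4>>4=0
halt.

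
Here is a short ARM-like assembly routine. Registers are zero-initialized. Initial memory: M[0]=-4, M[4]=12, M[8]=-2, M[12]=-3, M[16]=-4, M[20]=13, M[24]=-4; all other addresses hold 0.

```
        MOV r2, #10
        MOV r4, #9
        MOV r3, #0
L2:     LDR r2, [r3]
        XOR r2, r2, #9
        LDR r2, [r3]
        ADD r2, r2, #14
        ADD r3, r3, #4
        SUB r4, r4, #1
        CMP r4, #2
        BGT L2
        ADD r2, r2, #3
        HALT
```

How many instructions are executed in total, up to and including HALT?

r2=10
r4=9
r3=0
r2=M[0]=-4
r2=(-4)^9=-11
r2=M[0]=-4
r2=(-4)+14=10
r3=0+4=4
r4=9-1=8
CMP r4, #2  (cmp 8,2)
BGT L2: taken
r2=M[4]=12
r2=12^9=5
r2=M[4]=12
r2=12+14=26
r3=4+4=8
r4=8-1=7
CMP r4, #2  (cmp 7,2)
BGT L2: taken
r2=M[8]=-2
r2=(-2)^9=-9
r2=M[8]=-2
r2=(-2)+14=12
r3=8+4=12
r4=7-1=6
CMP r4, #2  (cmp 6,2)
BGT L2: taken
r2=M[12]=-3
r2=(-3)^9=-12
r2=M[12]=-3
r2=(-3)+14=11
r3=12+4=16
r4=6-1=5
CMP r4, #2  (cmp 5,2)
BGT L2: taken
r2=M[16]=-4
r2=(-4)^9=-11
r2=M[16]=-4
r2=(-4)+14=10
r3=16+4=20
r4=5-1=4
CMP r4, #2  (cmp 4,2)
BGT L2: taken
r2=M[20]=13
r2=13^9=4
r2=M[20]=13
r2=13+14=27
r3=20+4=24
r4=4-1=3
CMP r4, #2  (cmp 3,2)
BGT L2: taken
r2=M[24]=-4
r2=(-4)^9=-11
r2=M[24]=-4
r2=(-4)+14=10
r3=24+4=28
r4=3-1=2
CMP r4, #2  (cmp 2,2)
BGT L2: not taken
r2=10+3=13
halt.
Total executed instructions: 61.

61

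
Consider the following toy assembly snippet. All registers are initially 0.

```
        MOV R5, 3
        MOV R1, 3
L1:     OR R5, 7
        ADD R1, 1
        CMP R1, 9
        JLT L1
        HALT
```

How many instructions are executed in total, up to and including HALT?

R5=3
R1=3
R5=3|7=7
R1=3+1=4
CMP R1, 9  (cmp 4,9)
JLT L1: taken
R5=7|7=7
R1=4+1=5
CMP R1, 9  (cmp 5,9)
JLT L1: taken
R5=7|7=7
R1=5+1=6
CMP R1, 9  (cmp 6,9)
JLT L1: taken
R5=7|7=7
R1=6+1=7
CMP R1, 9  (cmp 7,9)
JLT L1: taken
R5=7|7=7
R1=7+1=8
CMP R1, 9  (cmp 8,9)
JLT L1: taken
R5=7|7=7
R1=8+1=9
CMP R1, 9  (cmp 9,9)
JLT L1: not taken
halt.
Total executed instructions: 27.

27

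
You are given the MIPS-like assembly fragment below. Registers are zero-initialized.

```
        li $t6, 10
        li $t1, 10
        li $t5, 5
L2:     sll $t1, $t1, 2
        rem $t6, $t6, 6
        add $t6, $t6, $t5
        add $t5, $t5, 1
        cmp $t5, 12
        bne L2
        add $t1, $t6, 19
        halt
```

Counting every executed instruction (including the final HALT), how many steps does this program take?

47

$t6=10
$t1=10
$t5=5
$t1=10<<2=40
$t6=10%6=4
$t6=4+5=9
$t5=5+1=6
cmp $t5, 12  (cmp 6,12)
bne L2: taken
$t1=40<<2=160
$t6=9%6=3
$t6=3+6=9
$t5=6+1=7
cmp $t5, 12  (cmp 7,12)
bne L2: taken
$t1=160<<2=640
$t6=9%6=3
$t6=3+7=10
$t5=7+1=8
cmp $t5, 12  (cmp 8,12)
bne L2: taken
$t1=640<<2=2560
$t6=10%6=4
$t6=4+8=12
$t5=8+1=9
cmp $t5, 12  (cmp 9,12)
bne L2: taken
$t1=2560<<2=10240
$t6=12%6=0
$t6=0+9=9
$t5=9+1=10
cmp $t5, 12  (cmp 10,12)
bne L2: taken
$t1=10240<<2=40960
$t6=9%6=3
$t6=3+10=13
$t5=10+1=11
cmp $t5, 12  (cmp 11,12)
bne L2: taken
$t1=40960<<2=163840
$t6=13%6=1
$t6=1+11=12
$t5=11+1=12
cmp $t5, 12  (cmp 12,12)
bne L2: not taken
$t1=12+19=31
halt.
Total executed instructions: 47.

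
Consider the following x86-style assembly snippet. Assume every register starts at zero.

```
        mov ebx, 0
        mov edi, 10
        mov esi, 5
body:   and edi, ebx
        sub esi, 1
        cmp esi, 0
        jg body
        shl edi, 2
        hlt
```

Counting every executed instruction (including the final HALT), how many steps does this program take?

25

after mov ebx, 0: ebx=0
after mov edi, 10: edi=10
after mov esi, 5: esi=5
after and edi, ebx: edi=10&0=0
after sub esi, 1: esi=5-1=4
cmp esi, 0  (cmp 4,0)
jg body: taken
after and edi, ebx: edi=0&0=0
after sub esi, 1: esi=4-1=3
cmp esi, 0  (cmp 3,0)
jg body: taken
after and edi, ebx: edi=0&0=0
after sub esi, 1: esi=3-1=2
cmp esi, 0  (cmp 2,0)
jg body: taken
after and edi, ebx: edi=0&0=0
after sub esi, 1: esi=2-1=1
cmp esi, 0  (cmp 1,0)
jg body: taken
after and edi, ebx: edi=0&0=0
after sub esi, 1: esi=1-1=0
cmp esi, 0  (cmp 0,0)
jg body: not taken
after shl edi, 2: edi=0<<2=0
halt.
Total executed instructions: 25.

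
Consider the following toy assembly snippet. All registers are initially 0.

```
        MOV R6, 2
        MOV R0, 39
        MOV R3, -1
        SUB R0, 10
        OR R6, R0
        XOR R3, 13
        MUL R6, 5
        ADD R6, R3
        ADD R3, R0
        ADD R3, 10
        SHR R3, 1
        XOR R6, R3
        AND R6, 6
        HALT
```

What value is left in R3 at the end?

12

R6=2
R0=39
R3=-1
R0=39-10=29
R6=2|29=31
R3=(-1)^13=-14
R6=31*5=155
R6=155+(-14)=141
R3=(-14)+29=15
R3=15+10=25
R3=25>>1=12
R6=141^12=129
R6=129&6=0
halt.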